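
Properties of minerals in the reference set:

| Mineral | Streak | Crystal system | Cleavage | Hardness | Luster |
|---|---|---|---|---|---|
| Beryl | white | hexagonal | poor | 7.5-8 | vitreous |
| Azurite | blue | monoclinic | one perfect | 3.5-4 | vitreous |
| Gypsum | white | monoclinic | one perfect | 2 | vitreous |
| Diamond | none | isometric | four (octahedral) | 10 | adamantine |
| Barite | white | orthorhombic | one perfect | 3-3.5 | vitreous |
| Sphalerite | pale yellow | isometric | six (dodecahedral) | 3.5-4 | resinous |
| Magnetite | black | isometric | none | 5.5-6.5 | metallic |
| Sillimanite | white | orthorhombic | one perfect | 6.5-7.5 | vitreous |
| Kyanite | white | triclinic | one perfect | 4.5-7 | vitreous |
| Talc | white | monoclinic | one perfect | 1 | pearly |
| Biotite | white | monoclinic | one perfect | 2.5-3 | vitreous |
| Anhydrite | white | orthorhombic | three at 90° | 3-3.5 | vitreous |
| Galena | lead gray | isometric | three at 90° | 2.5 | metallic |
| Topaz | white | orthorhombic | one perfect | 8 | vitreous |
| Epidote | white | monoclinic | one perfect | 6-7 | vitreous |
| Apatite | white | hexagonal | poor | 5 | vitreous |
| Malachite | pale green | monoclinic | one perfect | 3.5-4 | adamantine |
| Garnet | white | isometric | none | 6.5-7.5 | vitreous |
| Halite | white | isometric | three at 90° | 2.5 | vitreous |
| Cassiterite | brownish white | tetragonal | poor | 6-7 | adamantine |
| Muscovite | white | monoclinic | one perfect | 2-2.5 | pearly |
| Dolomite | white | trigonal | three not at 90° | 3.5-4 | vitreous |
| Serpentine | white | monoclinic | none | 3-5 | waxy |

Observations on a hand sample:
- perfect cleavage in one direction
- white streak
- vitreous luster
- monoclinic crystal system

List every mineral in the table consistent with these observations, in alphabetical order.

Biotite, Epidote, Gypsum

Perfect cleavage in one direction — leaves Azurite, Gypsum, Barite, Sillimanite, Kyanite, Talc, Biotite, Topaz, Epidote, Malachite, Muscovite.
White streak rules out Azurite, Malachite.
Vitreous luster eliminates Talc, Muscovite.
Monoclinic crystal system — leaves Gypsum, Biotite, Epidote.
Remaining candidates: Biotite, Epidote, Gypsum.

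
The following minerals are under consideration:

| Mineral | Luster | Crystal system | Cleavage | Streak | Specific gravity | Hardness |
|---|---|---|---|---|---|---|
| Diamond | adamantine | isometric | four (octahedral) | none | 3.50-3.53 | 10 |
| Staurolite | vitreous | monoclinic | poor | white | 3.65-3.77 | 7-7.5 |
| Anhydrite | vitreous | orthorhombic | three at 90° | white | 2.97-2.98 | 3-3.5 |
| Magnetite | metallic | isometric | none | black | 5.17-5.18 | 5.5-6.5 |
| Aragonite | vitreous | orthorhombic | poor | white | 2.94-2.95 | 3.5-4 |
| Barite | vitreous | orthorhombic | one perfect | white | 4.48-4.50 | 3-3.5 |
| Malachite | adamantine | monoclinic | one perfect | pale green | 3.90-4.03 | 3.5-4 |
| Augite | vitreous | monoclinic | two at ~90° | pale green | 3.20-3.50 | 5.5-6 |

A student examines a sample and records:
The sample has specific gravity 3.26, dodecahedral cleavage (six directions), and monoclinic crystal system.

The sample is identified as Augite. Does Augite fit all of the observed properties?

Specific gravity 3.26 — consistent with Augite (SG 3.20-3.50).
Dodecahedral cleavage (six directions) — Augite has cleavage two at ~90°; a mismatch.
Monoclinic crystal system — consistent with Augite (monoclinic system).
The cleavage observation rules out Augite.

No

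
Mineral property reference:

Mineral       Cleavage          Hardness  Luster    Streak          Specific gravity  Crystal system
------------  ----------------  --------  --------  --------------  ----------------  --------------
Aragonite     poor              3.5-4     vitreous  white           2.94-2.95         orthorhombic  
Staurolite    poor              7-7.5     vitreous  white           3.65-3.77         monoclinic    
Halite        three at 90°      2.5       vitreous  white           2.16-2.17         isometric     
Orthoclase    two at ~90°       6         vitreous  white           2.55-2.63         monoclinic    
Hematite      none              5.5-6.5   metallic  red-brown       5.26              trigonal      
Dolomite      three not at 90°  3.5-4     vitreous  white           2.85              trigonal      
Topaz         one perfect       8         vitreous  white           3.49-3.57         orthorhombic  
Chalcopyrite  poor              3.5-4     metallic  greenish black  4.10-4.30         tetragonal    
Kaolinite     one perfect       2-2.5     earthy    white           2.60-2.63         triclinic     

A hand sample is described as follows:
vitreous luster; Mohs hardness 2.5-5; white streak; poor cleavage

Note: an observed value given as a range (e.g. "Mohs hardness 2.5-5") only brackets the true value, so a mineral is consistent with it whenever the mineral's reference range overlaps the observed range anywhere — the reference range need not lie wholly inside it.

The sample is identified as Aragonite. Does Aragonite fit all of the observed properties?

Vitreous luster — fits Aragonite (vitreous luster).
Mohs hardness 2.5-5 — fits Aragonite (hardness 3.5-4).
White streak — fits Aragonite (white streak).
Poor cleavage — fits Aragonite (cleavage poor).
Every observed property is compatible with the reference values for Aragonite.

Consistent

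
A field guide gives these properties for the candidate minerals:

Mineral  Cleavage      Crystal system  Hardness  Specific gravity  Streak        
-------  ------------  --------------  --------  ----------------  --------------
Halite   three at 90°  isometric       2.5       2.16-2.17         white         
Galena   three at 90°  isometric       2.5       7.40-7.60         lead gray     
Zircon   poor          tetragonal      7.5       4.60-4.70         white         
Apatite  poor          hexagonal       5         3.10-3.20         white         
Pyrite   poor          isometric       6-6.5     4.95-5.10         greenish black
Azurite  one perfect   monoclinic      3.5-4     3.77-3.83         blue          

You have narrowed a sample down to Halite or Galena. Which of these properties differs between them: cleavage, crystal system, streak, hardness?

streak

Cleavage: both three at 90° — no difference.
Crystal system: both isometric — no difference.
Streak: Halite white, Galena lead gray — different.
Hardness: both 2.5 — no difference.
Streak is the diagnostic property here.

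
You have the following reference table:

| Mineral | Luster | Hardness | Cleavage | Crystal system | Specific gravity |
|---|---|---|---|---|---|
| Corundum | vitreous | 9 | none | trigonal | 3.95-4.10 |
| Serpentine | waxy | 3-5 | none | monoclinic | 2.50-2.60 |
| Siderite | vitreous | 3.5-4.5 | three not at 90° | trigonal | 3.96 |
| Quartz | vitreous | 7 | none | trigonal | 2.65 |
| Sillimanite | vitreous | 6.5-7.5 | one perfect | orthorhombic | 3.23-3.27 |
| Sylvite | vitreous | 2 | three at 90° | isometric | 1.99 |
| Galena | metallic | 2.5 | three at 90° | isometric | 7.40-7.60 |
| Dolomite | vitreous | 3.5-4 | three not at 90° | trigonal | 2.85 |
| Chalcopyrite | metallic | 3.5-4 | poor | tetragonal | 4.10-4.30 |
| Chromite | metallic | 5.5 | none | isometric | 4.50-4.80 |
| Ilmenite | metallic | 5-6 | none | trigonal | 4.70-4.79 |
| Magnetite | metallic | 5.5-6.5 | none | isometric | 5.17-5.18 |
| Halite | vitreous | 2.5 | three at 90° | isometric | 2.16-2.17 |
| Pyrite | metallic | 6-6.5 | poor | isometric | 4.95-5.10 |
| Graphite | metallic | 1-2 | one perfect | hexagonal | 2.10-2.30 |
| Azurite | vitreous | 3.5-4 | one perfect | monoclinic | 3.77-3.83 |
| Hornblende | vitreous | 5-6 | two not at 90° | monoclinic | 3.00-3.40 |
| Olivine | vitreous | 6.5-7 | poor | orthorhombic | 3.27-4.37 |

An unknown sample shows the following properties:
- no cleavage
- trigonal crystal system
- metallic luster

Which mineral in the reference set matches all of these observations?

No cleavage — Corundum, Serpentine, Quartz, Chromite, Ilmenite, Magnetite remain.
Trigonal crystal system excludes Serpentine, Chromite, Magnetite.
Metallic luster — leaves Ilmenite.
Ilmenite is the sole remaining match.

Ilmenite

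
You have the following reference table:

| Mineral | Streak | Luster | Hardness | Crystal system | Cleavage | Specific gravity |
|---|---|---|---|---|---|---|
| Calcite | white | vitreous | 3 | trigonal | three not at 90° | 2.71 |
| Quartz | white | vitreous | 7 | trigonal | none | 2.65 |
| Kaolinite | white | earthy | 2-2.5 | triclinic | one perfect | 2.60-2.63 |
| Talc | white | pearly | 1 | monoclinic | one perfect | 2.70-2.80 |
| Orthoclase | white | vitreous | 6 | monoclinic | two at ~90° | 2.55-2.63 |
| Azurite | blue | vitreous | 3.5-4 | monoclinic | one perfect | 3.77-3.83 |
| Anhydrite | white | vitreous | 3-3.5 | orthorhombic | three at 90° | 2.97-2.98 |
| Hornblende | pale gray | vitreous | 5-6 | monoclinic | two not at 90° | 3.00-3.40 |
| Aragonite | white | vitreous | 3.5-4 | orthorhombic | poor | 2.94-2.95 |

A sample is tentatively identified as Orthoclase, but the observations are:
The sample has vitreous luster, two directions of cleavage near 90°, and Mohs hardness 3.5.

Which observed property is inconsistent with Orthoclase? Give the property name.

Vitreous luster: Orthoclase has vitreous luster — within range.
Two directions of cleavage near 90°: Orthoclase has cleavage two at ~90° — within range.
Mohs hardness 3.5: Orthoclase has hardness 6 — inconsistent.
The hardness is the one property that does not fit.

hardness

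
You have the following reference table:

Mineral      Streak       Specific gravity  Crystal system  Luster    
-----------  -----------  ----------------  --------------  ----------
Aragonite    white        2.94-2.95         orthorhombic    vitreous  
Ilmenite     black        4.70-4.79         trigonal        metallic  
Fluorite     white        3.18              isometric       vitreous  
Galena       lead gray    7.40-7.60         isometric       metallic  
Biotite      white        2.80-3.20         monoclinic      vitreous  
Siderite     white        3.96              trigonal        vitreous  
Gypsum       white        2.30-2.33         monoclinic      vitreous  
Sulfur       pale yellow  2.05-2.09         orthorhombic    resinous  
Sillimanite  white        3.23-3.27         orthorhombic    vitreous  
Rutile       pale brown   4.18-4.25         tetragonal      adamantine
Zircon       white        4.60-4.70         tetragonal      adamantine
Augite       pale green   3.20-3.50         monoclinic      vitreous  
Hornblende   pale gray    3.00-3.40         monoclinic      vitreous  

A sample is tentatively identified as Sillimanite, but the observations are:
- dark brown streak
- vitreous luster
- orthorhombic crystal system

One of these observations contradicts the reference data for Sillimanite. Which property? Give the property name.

Dark brown streak: Sillimanite has white streak — does not match.
Vitreous luster: Sillimanite has vitreous luster — matches.
Orthorhombic crystal system: Sillimanite has orthorhombic system — matches.
Everything matches except the streak.

streak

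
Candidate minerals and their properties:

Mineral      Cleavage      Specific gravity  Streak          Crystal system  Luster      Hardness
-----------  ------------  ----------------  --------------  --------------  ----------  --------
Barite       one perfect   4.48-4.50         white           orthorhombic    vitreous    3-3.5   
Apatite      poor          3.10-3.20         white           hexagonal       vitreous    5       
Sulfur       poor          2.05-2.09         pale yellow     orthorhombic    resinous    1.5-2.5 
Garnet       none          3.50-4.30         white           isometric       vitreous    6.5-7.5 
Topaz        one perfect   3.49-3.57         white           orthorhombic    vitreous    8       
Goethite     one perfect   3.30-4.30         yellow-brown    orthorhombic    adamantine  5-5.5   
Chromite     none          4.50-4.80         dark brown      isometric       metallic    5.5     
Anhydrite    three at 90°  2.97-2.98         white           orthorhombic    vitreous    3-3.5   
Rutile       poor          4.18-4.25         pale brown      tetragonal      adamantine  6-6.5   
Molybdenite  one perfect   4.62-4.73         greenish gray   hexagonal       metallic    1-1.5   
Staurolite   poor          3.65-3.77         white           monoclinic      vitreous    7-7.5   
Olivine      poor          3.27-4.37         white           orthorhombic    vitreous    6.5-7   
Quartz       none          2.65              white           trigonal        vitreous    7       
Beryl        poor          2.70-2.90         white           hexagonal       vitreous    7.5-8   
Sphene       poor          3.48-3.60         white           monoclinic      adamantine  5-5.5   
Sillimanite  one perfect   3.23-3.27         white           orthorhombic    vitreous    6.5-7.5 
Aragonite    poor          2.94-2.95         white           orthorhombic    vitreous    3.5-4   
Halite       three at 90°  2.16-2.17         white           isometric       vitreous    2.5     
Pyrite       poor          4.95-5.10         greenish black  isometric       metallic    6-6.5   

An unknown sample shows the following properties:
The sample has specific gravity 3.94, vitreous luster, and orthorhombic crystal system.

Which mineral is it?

Olivine

Specific gravity 3.94: Garnet, Goethite, Olivine remain.
Vitreous luster rules out Goethite.
Orthorhombic crystal system is inconsistent with Garnet.
The only mineral consistent with every observation is Olivine.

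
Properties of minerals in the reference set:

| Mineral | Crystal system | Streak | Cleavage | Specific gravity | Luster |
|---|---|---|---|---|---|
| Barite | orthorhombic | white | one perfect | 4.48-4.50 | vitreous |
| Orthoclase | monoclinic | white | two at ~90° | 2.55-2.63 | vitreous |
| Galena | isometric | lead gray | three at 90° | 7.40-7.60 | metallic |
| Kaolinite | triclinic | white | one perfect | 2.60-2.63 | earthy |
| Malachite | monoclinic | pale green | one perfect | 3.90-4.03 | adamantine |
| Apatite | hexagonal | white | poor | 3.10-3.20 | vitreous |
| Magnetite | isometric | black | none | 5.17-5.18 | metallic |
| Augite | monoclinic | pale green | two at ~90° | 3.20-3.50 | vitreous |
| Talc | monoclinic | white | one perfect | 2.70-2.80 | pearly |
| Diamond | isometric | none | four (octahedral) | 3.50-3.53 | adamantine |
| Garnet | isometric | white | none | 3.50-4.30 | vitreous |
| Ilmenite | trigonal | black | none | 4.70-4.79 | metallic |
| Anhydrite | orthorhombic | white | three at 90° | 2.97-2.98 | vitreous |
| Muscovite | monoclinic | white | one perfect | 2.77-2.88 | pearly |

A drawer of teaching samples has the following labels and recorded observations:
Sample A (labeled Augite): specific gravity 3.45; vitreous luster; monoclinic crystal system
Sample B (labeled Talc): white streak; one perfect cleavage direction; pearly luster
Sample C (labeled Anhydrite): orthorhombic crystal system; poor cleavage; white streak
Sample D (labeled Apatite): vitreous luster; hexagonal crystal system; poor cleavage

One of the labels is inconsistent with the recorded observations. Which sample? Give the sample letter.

Sample A: nothing contradicts Augite.
Sample B: nothing contradicts Talc.
Sample C: Anhydrite has cleavage three at 90°, but the record shows poor cleavage — this label is wrong.
Sample D: nothing contradicts Apatite.
Sample C is the mislabeled one.

C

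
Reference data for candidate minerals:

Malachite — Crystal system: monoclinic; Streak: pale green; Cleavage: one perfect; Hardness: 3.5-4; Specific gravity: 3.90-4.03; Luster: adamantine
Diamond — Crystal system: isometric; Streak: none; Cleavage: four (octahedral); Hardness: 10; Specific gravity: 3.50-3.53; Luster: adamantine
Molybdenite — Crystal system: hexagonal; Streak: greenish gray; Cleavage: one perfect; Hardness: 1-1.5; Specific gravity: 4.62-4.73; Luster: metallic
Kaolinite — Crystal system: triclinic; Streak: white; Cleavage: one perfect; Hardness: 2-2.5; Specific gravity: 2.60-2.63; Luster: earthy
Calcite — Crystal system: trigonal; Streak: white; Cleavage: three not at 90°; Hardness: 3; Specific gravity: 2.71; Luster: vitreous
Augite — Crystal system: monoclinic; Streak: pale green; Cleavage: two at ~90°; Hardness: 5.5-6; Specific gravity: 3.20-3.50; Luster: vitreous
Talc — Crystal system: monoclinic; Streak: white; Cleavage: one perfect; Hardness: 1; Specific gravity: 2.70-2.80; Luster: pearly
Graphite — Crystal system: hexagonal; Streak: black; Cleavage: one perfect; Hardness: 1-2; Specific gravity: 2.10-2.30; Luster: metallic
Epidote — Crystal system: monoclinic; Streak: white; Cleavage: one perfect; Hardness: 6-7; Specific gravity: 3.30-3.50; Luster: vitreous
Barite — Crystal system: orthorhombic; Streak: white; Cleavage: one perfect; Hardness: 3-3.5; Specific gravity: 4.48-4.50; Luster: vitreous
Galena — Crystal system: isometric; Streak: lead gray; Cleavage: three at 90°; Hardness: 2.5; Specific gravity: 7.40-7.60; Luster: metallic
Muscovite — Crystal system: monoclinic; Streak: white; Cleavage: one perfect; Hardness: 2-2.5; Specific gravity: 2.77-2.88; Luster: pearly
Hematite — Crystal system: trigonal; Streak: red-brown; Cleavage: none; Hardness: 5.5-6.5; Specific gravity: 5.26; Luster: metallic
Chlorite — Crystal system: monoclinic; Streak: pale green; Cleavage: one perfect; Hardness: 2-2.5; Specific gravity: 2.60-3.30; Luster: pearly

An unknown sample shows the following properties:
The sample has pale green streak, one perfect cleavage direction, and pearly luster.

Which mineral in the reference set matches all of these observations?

Pale green streak: leaves Malachite, Augite, Chlorite.
One perfect cleavage direction excludes Augite.
Pearly luster eliminates Malachite.
The only mineral consistent with every observation is Chlorite.

Chlorite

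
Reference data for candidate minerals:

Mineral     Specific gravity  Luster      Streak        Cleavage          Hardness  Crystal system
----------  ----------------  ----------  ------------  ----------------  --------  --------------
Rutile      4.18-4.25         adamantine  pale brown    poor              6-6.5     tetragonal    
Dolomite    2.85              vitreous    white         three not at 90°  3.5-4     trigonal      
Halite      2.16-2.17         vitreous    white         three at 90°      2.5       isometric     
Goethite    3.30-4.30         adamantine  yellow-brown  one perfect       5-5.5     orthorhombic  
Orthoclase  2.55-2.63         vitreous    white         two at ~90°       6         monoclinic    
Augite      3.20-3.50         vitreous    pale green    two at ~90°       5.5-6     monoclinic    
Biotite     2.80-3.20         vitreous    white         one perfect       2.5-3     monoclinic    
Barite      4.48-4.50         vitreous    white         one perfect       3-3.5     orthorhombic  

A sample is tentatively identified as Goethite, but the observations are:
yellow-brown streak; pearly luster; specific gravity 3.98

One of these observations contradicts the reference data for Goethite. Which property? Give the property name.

luster

Yellow-brown streak: Goethite has yellow-brown streak — agrees.
Pearly luster: Goethite has adamantine luster — inconsistent.
Specific gravity 3.98: Goethite has SG 3.30-4.30 — agrees.
Only the luster is inconsistent.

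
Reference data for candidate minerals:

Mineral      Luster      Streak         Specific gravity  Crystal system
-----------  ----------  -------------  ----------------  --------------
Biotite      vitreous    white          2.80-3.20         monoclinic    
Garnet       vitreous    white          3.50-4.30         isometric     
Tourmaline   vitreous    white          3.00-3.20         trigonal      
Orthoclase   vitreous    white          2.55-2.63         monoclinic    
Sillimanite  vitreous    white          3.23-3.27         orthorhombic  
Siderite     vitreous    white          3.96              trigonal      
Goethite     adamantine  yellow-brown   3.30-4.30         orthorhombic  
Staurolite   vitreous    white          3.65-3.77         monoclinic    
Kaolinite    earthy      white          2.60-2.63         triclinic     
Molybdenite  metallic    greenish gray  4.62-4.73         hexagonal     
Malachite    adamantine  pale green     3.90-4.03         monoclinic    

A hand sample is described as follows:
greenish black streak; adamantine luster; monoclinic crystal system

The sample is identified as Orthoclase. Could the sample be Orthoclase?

Greenish black streak — Orthoclase has white streak; a mismatch.
Adamantine luster — Orthoclase has vitreous luster; a mismatch.
Monoclinic crystal system — consistent with Orthoclase (monoclinic system).
2 of the observed properties are inconsistent with Orthoclase.

Inconsistent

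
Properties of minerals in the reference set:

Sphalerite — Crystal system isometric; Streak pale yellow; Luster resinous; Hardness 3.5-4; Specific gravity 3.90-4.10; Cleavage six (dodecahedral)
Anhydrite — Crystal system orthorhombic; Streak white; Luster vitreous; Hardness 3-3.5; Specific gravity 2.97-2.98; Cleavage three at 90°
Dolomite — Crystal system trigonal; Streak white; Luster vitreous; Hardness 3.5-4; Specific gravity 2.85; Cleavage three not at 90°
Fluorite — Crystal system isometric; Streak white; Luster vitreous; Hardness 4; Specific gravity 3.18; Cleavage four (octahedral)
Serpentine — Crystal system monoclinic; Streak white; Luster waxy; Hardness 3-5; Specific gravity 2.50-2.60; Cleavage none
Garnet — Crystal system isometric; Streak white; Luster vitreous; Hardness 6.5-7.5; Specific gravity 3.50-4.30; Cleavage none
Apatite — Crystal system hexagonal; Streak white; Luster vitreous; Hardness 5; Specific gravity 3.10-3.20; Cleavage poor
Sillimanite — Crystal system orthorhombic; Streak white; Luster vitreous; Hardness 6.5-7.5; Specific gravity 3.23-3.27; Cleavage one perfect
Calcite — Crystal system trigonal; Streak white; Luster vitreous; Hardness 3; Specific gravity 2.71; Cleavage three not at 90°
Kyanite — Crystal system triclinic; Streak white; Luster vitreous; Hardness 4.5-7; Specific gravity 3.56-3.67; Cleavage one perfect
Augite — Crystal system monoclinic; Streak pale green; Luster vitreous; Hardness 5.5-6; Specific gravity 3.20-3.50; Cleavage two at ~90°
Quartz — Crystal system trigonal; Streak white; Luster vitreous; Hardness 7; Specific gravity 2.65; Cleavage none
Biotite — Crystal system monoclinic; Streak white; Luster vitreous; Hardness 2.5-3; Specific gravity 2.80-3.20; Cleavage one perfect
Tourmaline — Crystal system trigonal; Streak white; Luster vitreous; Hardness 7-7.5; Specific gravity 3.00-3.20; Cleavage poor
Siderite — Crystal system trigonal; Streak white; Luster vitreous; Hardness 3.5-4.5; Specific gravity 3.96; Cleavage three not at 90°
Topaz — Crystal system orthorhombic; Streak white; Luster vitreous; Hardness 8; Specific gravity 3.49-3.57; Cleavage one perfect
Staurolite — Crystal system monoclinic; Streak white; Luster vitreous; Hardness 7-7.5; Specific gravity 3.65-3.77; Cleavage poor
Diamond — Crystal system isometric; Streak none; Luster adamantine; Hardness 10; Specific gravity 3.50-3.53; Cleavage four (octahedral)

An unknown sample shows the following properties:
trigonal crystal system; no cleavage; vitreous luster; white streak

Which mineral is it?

Quartz

Trigonal crystal system — Dolomite, Calcite, Quartz, Tourmaline, Siderite remain.
No cleavage — leaves Quartz.
Vitreous luster — consistent with all remaining minerals.
White streak — all remaining candidates fit.
Quartz is the sole remaining match.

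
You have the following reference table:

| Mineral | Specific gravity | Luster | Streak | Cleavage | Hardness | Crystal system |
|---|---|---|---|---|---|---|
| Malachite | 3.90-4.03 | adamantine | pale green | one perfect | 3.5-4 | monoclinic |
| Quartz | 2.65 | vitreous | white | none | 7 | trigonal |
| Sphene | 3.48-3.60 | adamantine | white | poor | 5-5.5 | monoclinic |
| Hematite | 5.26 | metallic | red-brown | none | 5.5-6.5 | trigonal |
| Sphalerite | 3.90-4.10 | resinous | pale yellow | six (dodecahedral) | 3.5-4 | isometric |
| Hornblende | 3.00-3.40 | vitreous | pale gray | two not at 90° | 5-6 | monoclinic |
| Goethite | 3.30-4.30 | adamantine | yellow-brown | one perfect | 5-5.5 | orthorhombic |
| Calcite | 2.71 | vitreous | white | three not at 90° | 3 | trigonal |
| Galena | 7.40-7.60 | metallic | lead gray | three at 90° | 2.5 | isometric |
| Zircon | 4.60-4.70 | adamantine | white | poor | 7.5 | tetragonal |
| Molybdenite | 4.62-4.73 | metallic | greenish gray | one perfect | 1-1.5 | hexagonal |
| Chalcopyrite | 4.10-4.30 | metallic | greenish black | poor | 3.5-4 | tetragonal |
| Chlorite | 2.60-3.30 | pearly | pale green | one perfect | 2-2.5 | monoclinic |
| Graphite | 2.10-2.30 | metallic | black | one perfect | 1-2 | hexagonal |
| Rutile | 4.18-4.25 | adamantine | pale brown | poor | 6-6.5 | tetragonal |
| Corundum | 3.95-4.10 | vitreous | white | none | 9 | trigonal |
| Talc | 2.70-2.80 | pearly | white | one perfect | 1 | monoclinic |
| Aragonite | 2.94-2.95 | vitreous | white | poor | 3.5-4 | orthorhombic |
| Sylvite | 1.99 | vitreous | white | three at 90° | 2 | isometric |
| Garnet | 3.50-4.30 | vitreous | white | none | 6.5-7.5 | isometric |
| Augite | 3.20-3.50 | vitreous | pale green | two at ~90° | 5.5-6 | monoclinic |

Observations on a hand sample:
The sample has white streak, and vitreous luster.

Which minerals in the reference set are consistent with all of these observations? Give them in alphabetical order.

White streak: narrows the field to Quartz, Sphene, Calcite, Zircon, Corundum, Talc, Aragonite, Sylvite, Garnet.
Vitreous luster excludes Sphene, Zircon, Talc.
Remaining candidates: Aragonite, Calcite, Corundum, Garnet, Quartz, Sylvite.

Aragonite, Calcite, Corundum, Garnet, Quartz, Sylvite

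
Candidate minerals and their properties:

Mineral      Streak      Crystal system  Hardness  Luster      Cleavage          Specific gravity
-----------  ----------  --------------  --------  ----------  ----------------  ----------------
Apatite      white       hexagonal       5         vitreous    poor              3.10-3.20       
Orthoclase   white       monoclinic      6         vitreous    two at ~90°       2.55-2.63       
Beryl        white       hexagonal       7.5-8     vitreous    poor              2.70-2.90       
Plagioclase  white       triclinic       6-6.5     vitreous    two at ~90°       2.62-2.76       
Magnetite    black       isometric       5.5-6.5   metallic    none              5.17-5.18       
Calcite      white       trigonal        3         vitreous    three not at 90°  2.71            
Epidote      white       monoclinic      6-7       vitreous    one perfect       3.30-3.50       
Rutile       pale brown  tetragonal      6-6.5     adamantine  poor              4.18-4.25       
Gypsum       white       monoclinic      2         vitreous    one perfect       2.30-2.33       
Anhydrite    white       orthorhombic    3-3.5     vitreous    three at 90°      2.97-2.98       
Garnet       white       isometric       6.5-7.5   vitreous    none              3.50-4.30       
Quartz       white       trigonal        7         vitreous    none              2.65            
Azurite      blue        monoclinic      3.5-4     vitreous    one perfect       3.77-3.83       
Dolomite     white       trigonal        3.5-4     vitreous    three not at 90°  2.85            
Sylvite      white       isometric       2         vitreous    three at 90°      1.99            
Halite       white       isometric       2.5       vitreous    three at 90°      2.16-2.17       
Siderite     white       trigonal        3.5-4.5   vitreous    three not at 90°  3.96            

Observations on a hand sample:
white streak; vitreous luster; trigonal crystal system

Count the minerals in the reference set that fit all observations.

White streak is inconsistent with Magnetite, Rutile, Azurite.
Vitreous luster: no further eliminations.
Trigonal crystal system: Calcite, Quartz, Dolomite, Siderite remain.
The minerals that satisfy all observations are Calcite, Dolomite, Quartz, Siderite.
That is 4 minerals.

4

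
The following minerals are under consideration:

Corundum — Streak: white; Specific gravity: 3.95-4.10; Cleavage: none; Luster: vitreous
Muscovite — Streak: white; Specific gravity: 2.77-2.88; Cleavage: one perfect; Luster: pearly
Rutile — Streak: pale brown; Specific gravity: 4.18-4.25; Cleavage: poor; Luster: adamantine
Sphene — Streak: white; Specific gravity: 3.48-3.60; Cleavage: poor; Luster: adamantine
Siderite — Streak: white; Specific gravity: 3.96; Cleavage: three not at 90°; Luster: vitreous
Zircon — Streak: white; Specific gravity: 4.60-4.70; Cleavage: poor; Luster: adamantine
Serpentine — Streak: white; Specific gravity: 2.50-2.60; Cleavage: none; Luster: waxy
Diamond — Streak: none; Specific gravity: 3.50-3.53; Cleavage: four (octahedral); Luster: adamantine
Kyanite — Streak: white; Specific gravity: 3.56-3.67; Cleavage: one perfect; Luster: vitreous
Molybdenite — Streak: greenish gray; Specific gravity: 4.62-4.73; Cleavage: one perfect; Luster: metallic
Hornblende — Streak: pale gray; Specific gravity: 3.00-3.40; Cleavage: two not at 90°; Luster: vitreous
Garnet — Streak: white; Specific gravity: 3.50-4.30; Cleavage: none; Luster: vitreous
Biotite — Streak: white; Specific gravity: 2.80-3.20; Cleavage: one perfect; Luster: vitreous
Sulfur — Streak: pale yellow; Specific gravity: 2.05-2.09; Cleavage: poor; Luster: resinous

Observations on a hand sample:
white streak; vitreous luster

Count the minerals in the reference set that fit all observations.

White streak rules out Rutile, Diamond, Molybdenite, Hornblende, Sulfur.
Vitreous luster eliminates Muscovite, Sphene, Zircon, Serpentine.
Remaining candidates: Biotite, Corundum, Garnet, Kyanite, Siderite.
That is 5 minerals.

5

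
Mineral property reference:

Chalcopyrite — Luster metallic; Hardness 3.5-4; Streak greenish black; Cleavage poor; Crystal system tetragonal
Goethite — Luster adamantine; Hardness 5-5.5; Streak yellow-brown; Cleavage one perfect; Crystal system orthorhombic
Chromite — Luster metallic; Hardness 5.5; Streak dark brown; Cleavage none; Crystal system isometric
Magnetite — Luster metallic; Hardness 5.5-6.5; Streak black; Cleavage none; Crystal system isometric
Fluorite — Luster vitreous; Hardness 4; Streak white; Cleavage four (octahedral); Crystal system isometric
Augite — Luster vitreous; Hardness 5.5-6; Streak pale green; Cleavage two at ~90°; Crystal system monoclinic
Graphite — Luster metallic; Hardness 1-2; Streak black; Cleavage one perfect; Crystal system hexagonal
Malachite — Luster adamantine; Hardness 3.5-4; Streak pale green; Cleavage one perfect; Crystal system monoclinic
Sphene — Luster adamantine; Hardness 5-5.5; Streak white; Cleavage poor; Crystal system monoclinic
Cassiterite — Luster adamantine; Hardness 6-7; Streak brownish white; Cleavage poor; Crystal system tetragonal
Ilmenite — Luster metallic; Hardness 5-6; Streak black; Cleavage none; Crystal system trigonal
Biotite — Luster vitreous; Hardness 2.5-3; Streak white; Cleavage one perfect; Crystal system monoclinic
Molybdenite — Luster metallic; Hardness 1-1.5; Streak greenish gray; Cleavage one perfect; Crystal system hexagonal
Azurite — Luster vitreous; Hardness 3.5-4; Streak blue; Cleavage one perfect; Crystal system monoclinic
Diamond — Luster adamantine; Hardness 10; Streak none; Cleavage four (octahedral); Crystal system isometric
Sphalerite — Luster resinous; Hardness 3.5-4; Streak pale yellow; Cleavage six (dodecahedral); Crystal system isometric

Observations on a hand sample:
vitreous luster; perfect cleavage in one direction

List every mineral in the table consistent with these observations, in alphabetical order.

Azurite, Biotite

Vitreous luster — leaves Fluorite, Augite, Biotite, Azurite.
Perfect cleavage in one direction excludes Fluorite, Augite.
Remaining candidates: Azurite, Biotite.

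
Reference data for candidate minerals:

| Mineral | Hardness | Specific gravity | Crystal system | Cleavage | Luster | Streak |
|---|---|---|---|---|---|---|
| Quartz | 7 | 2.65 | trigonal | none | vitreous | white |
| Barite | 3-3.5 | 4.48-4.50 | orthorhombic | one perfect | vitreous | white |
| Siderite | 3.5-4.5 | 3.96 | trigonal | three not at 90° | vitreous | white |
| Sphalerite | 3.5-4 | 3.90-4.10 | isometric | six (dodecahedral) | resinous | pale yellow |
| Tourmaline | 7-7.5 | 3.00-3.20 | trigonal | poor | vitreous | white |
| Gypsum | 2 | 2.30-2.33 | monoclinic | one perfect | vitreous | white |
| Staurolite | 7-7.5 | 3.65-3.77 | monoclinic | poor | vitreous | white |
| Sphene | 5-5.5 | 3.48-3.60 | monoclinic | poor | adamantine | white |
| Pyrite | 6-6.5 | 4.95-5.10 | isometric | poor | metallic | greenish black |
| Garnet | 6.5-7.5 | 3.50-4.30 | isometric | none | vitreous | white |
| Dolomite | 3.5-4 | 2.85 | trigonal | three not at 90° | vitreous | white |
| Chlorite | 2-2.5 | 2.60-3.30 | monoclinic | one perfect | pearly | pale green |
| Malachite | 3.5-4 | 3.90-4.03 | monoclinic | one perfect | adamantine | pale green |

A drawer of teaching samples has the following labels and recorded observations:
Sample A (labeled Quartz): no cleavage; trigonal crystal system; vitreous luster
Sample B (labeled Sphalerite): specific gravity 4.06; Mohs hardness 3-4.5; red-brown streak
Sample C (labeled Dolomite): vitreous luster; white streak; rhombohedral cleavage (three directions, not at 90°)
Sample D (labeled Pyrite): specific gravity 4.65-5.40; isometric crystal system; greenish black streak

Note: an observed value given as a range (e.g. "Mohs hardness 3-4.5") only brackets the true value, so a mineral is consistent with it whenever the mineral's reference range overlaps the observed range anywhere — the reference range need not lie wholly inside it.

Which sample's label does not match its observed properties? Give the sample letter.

Sample A: observations are consistent with Quartz.
Sample B: red-brown streak is outside the reference for Sphalerite (pale yellow streak) — mislabeled.
Sample C: observations are consistent with Dolomite.
Sample D: observations are consistent with Pyrite.
Only sample B is inconsistent with its label.

B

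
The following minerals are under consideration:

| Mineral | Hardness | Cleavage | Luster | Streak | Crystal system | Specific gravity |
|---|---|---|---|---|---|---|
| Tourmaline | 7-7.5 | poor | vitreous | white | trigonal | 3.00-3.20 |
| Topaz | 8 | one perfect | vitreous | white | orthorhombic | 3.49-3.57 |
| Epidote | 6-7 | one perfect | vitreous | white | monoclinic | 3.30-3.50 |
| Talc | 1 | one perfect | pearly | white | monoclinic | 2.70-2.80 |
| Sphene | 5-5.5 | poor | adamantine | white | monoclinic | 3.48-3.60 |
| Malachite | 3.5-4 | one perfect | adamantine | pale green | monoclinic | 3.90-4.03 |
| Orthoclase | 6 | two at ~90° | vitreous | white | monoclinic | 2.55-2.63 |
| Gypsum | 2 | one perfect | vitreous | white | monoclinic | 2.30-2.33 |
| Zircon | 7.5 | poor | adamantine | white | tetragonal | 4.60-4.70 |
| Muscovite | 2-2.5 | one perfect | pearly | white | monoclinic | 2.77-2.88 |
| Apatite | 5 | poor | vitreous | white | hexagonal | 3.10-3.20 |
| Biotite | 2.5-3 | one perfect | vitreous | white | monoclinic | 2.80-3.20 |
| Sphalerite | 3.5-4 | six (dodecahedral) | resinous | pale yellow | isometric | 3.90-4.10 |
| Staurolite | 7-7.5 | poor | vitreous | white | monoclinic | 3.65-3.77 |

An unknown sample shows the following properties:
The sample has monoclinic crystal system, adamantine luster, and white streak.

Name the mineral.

Sphene

Monoclinic crystal system excludes Tourmaline, Topaz, Zircon, Apatite, Sphalerite.
Adamantine luster — leaves Sphene, Malachite.
White streak is inconsistent with Malachite.
Only Sphene satisfies all observations.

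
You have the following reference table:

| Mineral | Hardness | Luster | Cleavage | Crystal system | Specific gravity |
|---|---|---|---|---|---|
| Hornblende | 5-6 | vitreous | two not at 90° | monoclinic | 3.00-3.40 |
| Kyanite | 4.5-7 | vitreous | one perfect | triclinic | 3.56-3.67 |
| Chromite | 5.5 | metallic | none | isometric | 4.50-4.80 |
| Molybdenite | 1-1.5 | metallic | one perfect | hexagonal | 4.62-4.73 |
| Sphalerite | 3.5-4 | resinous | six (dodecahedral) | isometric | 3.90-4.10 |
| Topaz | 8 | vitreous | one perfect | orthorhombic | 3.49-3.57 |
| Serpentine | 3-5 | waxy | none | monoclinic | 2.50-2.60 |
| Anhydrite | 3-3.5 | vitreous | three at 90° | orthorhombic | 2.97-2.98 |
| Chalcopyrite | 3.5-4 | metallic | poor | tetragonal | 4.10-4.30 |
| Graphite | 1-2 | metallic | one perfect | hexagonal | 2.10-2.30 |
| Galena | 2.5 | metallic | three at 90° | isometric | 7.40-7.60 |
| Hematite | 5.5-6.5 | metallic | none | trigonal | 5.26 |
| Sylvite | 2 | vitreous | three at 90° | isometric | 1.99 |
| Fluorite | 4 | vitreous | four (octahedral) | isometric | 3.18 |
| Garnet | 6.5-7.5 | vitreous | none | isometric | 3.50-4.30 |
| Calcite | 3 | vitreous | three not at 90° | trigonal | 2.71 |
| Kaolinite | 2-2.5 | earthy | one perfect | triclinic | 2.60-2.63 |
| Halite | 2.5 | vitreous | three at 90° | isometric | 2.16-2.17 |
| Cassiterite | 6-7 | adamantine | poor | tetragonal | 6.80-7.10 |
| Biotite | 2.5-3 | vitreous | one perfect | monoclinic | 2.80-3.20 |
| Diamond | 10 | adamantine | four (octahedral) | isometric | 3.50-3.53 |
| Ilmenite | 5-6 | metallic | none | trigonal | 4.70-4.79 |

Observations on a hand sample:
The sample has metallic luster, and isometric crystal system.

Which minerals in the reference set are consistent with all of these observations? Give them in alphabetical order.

Metallic luster: leaves Chromite, Molybdenite, Chalcopyrite, Graphite, Galena, Hematite, Ilmenite.
Isometric crystal system: Chromite, Galena remain.
The minerals that satisfy all observations are Chromite, Galena.

Chromite, Galena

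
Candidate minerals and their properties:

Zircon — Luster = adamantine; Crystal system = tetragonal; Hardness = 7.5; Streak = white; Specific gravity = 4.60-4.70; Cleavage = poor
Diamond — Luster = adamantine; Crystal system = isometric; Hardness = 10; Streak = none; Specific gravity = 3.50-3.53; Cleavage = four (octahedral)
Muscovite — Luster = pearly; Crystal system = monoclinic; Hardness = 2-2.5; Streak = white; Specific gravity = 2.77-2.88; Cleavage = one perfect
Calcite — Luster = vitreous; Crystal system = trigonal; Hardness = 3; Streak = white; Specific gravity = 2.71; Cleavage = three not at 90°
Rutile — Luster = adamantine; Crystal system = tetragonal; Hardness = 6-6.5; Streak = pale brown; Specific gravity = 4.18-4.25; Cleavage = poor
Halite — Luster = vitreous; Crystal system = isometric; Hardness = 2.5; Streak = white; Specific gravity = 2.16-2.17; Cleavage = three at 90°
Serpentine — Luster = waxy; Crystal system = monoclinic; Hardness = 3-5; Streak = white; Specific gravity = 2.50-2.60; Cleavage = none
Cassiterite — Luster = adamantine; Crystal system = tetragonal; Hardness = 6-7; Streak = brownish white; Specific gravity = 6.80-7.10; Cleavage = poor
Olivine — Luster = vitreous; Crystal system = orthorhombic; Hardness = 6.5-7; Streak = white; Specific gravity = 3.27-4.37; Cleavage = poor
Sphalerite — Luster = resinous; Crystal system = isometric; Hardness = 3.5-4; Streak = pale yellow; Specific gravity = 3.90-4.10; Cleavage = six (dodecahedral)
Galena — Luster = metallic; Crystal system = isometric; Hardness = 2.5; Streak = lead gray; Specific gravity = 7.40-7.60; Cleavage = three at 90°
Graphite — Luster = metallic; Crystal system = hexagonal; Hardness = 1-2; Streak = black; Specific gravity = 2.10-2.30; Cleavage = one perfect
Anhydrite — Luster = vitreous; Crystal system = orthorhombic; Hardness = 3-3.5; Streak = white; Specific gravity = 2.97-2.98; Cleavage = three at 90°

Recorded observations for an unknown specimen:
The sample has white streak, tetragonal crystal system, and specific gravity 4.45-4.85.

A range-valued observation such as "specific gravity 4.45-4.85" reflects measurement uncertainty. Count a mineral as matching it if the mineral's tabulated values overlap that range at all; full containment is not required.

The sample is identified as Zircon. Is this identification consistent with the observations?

Consistent

White streak — agrees with Zircon (white streak).
Tetragonal crystal system — agrees with Zircon (tetragonal system).
Specific gravity 4.45-4.85 — agrees with Zircon (SG 4.60-4.70).
Nothing contradicts Zircon.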